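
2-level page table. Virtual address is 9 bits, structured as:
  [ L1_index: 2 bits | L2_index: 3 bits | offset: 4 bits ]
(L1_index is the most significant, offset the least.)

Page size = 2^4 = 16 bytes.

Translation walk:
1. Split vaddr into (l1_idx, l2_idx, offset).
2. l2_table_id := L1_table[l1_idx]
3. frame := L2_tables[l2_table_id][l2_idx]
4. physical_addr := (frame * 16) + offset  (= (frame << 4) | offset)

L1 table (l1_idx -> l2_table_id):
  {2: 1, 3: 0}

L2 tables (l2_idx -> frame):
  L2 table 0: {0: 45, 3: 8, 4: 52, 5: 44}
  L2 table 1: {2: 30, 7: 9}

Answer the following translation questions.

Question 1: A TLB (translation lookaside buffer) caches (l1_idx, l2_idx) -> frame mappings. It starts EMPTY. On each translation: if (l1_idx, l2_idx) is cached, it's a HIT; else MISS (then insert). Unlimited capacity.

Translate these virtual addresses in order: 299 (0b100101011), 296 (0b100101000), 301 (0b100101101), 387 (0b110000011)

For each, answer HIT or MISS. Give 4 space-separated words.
vaddr=299: (2,2) not in TLB -> MISS, insert
vaddr=296: (2,2) in TLB -> HIT
vaddr=301: (2,2) in TLB -> HIT
vaddr=387: (3,0) not in TLB -> MISS, insert

Answer: MISS HIT HIT MISS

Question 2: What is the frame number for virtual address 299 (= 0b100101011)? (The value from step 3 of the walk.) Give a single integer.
Answer: 30

Derivation:
vaddr = 299: l1_idx=2, l2_idx=2
L1[2] = 1; L2[1][2] = 30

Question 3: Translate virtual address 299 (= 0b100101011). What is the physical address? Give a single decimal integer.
vaddr = 299 = 0b100101011
Split: l1_idx=2, l2_idx=2, offset=11
L1[2] = 1
L2[1][2] = 30
paddr = 30 * 16 + 11 = 491

Answer: 491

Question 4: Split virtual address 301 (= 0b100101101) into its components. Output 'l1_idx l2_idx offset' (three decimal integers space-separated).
vaddr = 301 = 0b100101101
  top 2 bits -> l1_idx = 2
  next 3 bits -> l2_idx = 2
  bottom 4 bits -> offset = 13

Answer: 2 2 13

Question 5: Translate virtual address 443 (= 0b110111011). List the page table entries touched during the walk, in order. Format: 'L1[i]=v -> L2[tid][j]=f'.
vaddr = 443 = 0b110111011
Split: l1_idx=3, l2_idx=3, offset=11

Answer: L1[3]=0 -> L2[0][3]=8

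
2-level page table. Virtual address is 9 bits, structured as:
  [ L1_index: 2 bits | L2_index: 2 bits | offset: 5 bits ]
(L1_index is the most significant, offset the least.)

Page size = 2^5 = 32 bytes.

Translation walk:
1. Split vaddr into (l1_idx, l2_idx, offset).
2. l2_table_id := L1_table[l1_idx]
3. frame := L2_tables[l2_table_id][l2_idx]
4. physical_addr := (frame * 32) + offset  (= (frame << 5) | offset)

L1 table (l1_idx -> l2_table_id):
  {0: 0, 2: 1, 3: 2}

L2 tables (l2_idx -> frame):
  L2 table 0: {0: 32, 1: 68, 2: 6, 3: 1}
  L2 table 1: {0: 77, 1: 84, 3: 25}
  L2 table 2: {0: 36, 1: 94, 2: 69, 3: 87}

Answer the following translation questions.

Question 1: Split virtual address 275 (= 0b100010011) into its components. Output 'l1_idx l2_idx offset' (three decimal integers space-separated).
vaddr = 275 = 0b100010011
  top 2 bits -> l1_idx = 2
  next 2 bits -> l2_idx = 0
  bottom 5 bits -> offset = 19

Answer: 2 0 19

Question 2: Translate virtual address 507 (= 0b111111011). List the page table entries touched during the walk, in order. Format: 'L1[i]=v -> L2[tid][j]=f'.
Answer: L1[3]=2 -> L2[2][3]=87

Derivation:
vaddr = 507 = 0b111111011
Split: l1_idx=3, l2_idx=3, offset=27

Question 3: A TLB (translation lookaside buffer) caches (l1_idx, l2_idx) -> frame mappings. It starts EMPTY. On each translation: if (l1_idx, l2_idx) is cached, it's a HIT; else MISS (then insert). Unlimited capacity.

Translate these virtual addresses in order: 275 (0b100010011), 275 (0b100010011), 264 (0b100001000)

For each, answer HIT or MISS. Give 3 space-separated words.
vaddr=275: (2,0) not in TLB -> MISS, insert
vaddr=275: (2,0) in TLB -> HIT
vaddr=264: (2,0) in TLB -> HIT

Answer: MISS HIT HIT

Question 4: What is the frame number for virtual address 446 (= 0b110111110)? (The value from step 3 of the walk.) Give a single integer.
Answer: 94

Derivation:
vaddr = 446: l1_idx=3, l2_idx=1
L1[3] = 2; L2[2][1] = 94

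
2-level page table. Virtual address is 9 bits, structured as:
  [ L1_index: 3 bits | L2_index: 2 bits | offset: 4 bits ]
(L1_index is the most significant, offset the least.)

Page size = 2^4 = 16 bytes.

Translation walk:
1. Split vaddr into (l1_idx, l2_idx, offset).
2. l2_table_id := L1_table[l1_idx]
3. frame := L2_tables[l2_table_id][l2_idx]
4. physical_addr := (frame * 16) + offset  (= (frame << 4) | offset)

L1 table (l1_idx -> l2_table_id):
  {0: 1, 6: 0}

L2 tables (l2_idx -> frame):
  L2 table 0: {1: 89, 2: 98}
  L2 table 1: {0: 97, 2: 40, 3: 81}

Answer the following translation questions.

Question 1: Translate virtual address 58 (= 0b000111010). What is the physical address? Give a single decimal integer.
vaddr = 58 = 0b000111010
Split: l1_idx=0, l2_idx=3, offset=10
L1[0] = 1
L2[1][3] = 81
paddr = 81 * 16 + 10 = 1306

Answer: 1306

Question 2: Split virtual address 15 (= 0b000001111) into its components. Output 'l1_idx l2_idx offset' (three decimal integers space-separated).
Answer: 0 0 15

Derivation:
vaddr = 15 = 0b000001111
  top 3 bits -> l1_idx = 0
  next 2 bits -> l2_idx = 0
  bottom 4 bits -> offset = 15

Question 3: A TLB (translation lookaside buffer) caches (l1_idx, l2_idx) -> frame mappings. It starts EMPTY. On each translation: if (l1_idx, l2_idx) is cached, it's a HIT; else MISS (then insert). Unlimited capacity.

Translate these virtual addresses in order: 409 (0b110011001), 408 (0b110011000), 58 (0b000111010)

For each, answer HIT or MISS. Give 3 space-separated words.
Answer: MISS HIT MISS

Derivation:
vaddr=409: (6,1) not in TLB -> MISS, insert
vaddr=408: (6,1) in TLB -> HIT
vaddr=58: (0,3) not in TLB -> MISS, insert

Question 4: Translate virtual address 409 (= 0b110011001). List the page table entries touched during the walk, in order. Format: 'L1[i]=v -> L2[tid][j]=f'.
Answer: L1[6]=0 -> L2[0][1]=89

Derivation:
vaddr = 409 = 0b110011001
Split: l1_idx=6, l2_idx=1, offset=9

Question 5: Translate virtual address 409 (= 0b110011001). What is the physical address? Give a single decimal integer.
vaddr = 409 = 0b110011001
Split: l1_idx=6, l2_idx=1, offset=9
L1[6] = 0
L2[0][1] = 89
paddr = 89 * 16 + 9 = 1433

Answer: 1433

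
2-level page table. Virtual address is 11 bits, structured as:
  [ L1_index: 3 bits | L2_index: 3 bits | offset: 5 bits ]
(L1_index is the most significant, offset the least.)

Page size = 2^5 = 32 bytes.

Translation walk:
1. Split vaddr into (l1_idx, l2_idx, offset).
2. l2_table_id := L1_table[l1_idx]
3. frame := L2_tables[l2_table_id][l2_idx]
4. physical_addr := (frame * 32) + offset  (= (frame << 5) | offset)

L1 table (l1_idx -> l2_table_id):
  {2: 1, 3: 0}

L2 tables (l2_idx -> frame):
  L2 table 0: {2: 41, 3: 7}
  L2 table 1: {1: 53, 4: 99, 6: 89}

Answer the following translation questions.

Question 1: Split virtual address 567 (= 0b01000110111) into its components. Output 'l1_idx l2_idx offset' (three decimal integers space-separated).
Answer: 2 1 23

Derivation:
vaddr = 567 = 0b01000110111
  top 3 bits -> l1_idx = 2
  next 3 bits -> l2_idx = 1
  bottom 5 bits -> offset = 23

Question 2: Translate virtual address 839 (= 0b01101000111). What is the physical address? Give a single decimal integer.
Answer: 1319

Derivation:
vaddr = 839 = 0b01101000111
Split: l1_idx=3, l2_idx=2, offset=7
L1[3] = 0
L2[0][2] = 41
paddr = 41 * 32 + 7 = 1319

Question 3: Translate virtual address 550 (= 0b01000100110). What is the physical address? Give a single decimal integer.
Answer: 1702

Derivation:
vaddr = 550 = 0b01000100110
Split: l1_idx=2, l2_idx=1, offset=6
L1[2] = 1
L2[1][1] = 53
paddr = 53 * 32 + 6 = 1702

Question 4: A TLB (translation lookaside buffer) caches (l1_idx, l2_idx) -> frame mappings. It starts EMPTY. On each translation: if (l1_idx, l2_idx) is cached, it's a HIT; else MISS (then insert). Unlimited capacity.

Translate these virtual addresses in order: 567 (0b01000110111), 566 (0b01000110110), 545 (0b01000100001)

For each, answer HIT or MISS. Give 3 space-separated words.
vaddr=567: (2,1) not in TLB -> MISS, insert
vaddr=566: (2,1) in TLB -> HIT
vaddr=545: (2,1) in TLB -> HIT

Answer: MISS HIT HIT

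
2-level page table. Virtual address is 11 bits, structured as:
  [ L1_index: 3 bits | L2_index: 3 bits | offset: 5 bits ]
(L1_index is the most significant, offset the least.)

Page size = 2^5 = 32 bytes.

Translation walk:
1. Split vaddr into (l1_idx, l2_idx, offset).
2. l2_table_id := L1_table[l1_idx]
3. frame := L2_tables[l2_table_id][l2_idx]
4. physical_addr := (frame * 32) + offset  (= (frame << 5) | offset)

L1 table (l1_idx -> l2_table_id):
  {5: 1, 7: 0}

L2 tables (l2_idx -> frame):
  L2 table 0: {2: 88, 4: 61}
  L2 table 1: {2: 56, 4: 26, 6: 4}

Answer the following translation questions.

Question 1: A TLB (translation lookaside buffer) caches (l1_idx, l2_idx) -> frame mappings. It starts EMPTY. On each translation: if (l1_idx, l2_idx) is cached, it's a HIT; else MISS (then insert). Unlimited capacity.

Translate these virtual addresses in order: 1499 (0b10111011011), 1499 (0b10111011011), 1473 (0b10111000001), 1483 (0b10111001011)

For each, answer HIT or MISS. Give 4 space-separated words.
vaddr=1499: (5,6) not in TLB -> MISS, insert
vaddr=1499: (5,6) in TLB -> HIT
vaddr=1473: (5,6) in TLB -> HIT
vaddr=1483: (5,6) in TLB -> HIT

Answer: MISS HIT HIT HIT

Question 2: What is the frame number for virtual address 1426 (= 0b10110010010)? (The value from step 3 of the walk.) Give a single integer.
Answer: 26

Derivation:
vaddr = 1426: l1_idx=5, l2_idx=4
L1[5] = 1; L2[1][4] = 26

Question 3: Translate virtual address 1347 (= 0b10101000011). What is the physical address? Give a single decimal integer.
Answer: 1795

Derivation:
vaddr = 1347 = 0b10101000011
Split: l1_idx=5, l2_idx=2, offset=3
L1[5] = 1
L2[1][2] = 56
paddr = 56 * 32 + 3 = 1795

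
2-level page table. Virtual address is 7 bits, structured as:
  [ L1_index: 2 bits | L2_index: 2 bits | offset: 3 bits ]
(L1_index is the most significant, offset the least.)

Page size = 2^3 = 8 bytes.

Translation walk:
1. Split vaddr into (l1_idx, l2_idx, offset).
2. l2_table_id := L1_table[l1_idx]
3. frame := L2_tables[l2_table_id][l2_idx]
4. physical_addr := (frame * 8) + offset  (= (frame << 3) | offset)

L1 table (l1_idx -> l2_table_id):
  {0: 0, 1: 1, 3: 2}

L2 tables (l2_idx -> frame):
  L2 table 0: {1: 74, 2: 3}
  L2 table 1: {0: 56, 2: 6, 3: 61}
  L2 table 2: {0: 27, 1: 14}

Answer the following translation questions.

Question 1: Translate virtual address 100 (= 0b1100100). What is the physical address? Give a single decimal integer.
vaddr = 100 = 0b1100100
Split: l1_idx=3, l2_idx=0, offset=4
L1[3] = 2
L2[2][0] = 27
paddr = 27 * 8 + 4 = 220

Answer: 220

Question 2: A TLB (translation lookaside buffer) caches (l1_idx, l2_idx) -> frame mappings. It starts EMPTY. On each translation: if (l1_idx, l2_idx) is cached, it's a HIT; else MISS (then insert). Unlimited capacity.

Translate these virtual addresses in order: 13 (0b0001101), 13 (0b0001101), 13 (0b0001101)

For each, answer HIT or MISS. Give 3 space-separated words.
Answer: MISS HIT HIT

Derivation:
vaddr=13: (0,1) not in TLB -> MISS, insert
vaddr=13: (0,1) in TLB -> HIT
vaddr=13: (0,1) in TLB -> HIT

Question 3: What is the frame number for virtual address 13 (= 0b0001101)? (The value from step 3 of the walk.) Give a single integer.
Answer: 74

Derivation:
vaddr = 13: l1_idx=0, l2_idx=1
L1[0] = 0; L2[0][1] = 74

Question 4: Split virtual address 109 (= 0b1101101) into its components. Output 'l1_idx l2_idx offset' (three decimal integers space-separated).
vaddr = 109 = 0b1101101
  top 2 bits -> l1_idx = 3
  next 2 bits -> l2_idx = 1
  bottom 3 bits -> offset = 5

Answer: 3 1 5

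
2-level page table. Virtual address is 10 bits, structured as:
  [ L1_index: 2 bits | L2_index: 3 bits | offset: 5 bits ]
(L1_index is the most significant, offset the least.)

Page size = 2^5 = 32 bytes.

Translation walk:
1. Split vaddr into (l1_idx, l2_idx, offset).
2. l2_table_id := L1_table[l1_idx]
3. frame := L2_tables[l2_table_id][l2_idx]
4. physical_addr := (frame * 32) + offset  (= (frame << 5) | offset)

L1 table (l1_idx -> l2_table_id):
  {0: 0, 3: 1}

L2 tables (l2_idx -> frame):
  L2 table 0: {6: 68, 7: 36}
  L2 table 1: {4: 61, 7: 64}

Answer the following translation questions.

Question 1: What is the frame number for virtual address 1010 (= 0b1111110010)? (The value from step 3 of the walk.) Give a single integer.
Answer: 64

Derivation:
vaddr = 1010: l1_idx=3, l2_idx=7
L1[3] = 1; L2[1][7] = 64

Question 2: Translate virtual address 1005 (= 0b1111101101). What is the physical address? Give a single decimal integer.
Answer: 2061

Derivation:
vaddr = 1005 = 0b1111101101
Split: l1_idx=3, l2_idx=7, offset=13
L1[3] = 1
L2[1][7] = 64
paddr = 64 * 32 + 13 = 2061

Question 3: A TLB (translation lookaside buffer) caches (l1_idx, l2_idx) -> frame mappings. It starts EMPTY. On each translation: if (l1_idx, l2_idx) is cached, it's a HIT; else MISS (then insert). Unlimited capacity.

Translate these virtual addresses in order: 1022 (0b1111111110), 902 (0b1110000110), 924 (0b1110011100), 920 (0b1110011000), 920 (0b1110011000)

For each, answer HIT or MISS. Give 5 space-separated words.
Answer: MISS MISS HIT HIT HIT

Derivation:
vaddr=1022: (3,7) not in TLB -> MISS, insert
vaddr=902: (3,4) not in TLB -> MISS, insert
vaddr=924: (3,4) in TLB -> HIT
vaddr=920: (3,4) in TLB -> HIT
vaddr=920: (3,4) in TLB -> HIT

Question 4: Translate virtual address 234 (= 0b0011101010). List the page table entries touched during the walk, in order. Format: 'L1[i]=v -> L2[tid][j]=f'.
vaddr = 234 = 0b0011101010
Split: l1_idx=0, l2_idx=7, offset=10

Answer: L1[0]=0 -> L2[0][7]=36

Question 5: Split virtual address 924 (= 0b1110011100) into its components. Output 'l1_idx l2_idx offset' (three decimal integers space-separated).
vaddr = 924 = 0b1110011100
  top 2 bits -> l1_idx = 3
  next 3 bits -> l2_idx = 4
  bottom 5 bits -> offset = 28

Answer: 3 4 28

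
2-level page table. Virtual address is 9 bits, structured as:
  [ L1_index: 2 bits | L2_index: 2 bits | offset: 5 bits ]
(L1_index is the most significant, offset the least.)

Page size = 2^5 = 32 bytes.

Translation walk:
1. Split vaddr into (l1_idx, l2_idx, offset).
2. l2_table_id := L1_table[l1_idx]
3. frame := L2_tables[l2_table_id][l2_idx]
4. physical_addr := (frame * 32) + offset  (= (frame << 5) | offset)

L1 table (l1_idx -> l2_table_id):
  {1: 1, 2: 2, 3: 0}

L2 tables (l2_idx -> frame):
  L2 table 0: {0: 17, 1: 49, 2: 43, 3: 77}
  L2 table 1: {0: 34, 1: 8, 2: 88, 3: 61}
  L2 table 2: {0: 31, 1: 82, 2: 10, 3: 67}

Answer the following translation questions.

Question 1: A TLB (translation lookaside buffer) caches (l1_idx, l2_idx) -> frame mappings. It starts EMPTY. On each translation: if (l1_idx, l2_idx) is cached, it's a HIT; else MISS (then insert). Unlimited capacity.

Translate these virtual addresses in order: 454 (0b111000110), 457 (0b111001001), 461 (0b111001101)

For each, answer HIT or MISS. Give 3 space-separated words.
vaddr=454: (3,2) not in TLB -> MISS, insert
vaddr=457: (3,2) in TLB -> HIT
vaddr=461: (3,2) in TLB -> HIT

Answer: MISS HIT HIT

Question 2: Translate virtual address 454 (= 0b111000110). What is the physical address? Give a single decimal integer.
Answer: 1382

Derivation:
vaddr = 454 = 0b111000110
Split: l1_idx=3, l2_idx=2, offset=6
L1[3] = 0
L2[0][2] = 43
paddr = 43 * 32 + 6 = 1382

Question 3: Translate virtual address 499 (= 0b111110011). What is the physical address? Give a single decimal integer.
Answer: 2483

Derivation:
vaddr = 499 = 0b111110011
Split: l1_idx=3, l2_idx=3, offset=19
L1[3] = 0
L2[0][3] = 77
paddr = 77 * 32 + 19 = 2483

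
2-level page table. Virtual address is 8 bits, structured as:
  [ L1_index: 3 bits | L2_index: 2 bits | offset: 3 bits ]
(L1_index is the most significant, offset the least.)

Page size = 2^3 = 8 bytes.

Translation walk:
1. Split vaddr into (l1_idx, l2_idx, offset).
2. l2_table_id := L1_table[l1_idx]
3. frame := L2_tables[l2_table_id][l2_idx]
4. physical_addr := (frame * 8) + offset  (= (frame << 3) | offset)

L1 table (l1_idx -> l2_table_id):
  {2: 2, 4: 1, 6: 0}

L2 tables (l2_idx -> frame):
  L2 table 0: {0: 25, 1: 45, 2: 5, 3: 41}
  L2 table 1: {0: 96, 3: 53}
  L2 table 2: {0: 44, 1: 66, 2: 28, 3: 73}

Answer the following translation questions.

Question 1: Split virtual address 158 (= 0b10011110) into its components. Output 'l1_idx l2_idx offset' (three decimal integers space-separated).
Answer: 4 3 6

Derivation:
vaddr = 158 = 0b10011110
  top 3 bits -> l1_idx = 4
  next 2 bits -> l2_idx = 3
  bottom 3 bits -> offset = 6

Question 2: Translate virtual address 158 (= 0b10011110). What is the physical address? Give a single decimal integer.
vaddr = 158 = 0b10011110
Split: l1_idx=4, l2_idx=3, offset=6
L1[4] = 1
L2[1][3] = 53
paddr = 53 * 8 + 6 = 430

Answer: 430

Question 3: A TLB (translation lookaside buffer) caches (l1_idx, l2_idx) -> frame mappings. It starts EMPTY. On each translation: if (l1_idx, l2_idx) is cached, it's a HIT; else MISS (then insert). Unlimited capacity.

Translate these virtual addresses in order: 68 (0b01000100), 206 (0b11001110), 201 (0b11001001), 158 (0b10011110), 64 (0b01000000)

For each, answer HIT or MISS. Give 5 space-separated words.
Answer: MISS MISS HIT MISS HIT

Derivation:
vaddr=68: (2,0) not in TLB -> MISS, insert
vaddr=206: (6,1) not in TLB -> MISS, insert
vaddr=201: (6,1) in TLB -> HIT
vaddr=158: (4,3) not in TLB -> MISS, insert
vaddr=64: (2,0) in TLB -> HIT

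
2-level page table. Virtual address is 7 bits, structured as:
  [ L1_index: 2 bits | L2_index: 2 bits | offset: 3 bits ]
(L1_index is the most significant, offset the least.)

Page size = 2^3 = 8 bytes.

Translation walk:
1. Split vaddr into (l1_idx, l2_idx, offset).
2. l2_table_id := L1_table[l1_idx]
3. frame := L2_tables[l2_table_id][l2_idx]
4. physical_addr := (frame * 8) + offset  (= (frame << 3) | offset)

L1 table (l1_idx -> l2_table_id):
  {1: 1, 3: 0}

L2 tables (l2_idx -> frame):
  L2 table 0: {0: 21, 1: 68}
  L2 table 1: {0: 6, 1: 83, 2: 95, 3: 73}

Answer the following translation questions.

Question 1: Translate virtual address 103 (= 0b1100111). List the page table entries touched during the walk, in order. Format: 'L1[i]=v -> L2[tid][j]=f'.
Answer: L1[3]=0 -> L2[0][0]=21

Derivation:
vaddr = 103 = 0b1100111
Split: l1_idx=3, l2_idx=0, offset=7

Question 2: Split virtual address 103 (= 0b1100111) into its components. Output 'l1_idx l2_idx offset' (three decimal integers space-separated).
vaddr = 103 = 0b1100111
  top 2 bits -> l1_idx = 3
  next 2 bits -> l2_idx = 0
  bottom 3 bits -> offset = 7

Answer: 3 0 7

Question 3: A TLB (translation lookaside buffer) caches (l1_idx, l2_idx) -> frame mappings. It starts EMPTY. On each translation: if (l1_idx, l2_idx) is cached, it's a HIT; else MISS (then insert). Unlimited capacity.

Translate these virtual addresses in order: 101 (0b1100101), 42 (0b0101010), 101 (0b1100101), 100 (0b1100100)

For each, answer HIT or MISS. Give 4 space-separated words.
Answer: MISS MISS HIT HIT

Derivation:
vaddr=101: (3,0) not in TLB -> MISS, insert
vaddr=42: (1,1) not in TLB -> MISS, insert
vaddr=101: (3,0) in TLB -> HIT
vaddr=100: (3,0) in TLB -> HIT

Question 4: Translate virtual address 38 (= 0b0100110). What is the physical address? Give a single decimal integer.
Answer: 54

Derivation:
vaddr = 38 = 0b0100110
Split: l1_idx=1, l2_idx=0, offset=6
L1[1] = 1
L2[1][0] = 6
paddr = 6 * 8 + 6 = 54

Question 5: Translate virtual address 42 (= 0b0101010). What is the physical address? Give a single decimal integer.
Answer: 666

Derivation:
vaddr = 42 = 0b0101010
Split: l1_idx=1, l2_idx=1, offset=2
L1[1] = 1
L2[1][1] = 83
paddr = 83 * 8 + 2 = 666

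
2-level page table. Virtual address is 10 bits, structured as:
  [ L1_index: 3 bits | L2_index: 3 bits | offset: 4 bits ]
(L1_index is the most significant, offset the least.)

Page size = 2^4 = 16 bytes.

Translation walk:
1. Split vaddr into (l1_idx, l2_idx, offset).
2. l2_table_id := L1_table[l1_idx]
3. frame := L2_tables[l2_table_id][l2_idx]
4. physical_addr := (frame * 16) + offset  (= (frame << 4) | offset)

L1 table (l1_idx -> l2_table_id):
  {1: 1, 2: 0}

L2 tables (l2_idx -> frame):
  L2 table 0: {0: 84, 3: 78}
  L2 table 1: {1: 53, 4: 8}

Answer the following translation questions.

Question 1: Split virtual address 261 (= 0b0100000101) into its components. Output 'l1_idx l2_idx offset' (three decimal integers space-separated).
vaddr = 261 = 0b0100000101
  top 3 bits -> l1_idx = 2
  next 3 bits -> l2_idx = 0
  bottom 4 bits -> offset = 5

Answer: 2 0 5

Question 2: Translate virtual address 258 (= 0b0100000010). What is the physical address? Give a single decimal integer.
vaddr = 258 = 0b0100000010
Split: l1_idx=2, l2_idx=0, offset=2
L1[2] = 0
L2[0][0] = 84
paddr = 84 * 16 + 2 = 1346

Answer: 1346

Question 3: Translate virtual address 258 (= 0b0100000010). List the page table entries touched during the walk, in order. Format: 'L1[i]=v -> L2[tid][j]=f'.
Answer: L1[2]=0 -> L2[0][0]=84

Derivation:
vaddr = 258 = 0b0100000010
Split: l1_idx=2, l2_idx=0, offset=2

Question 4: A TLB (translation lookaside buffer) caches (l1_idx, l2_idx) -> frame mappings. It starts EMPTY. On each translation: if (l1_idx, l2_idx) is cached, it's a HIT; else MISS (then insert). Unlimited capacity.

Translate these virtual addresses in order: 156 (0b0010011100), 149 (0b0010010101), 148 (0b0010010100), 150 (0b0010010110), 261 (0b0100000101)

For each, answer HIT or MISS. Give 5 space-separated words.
Answer: MISS HIT HIT HIT MISS

Derivation:
vaddr=156: (1,1) not in TLB -> MISS, insert
vaddr=149: (1,1) in TLB -> HIT
vaddr=148: (1,1) in TLB -> HIT
vaddr=150: (1,1) in TLB -> HIT
vaddr=261: (2,0) not in TLB -> MISS, insert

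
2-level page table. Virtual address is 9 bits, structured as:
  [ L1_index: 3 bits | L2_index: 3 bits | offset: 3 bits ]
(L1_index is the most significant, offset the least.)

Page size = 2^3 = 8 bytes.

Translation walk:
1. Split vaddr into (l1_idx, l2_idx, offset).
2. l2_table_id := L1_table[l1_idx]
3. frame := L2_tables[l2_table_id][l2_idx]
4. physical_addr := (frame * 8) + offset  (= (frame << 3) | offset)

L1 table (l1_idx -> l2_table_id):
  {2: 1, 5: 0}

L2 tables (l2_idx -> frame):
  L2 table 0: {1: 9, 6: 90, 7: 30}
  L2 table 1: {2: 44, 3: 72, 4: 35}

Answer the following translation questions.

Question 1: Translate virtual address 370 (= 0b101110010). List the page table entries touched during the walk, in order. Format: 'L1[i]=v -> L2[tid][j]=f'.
vaddr = 370 = 0b101110010
Split: l1_idx=5, l2_idx=6, offset=2

Answer: L1[5]=0 -> L2[0][6]=90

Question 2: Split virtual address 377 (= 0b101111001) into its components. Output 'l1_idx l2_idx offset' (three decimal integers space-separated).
Answer: 5 7 1

Derivation:
vaddr = 377 = 0b101111001
  top 3 bits -> l1_idx = 5
  next 3 bits -> l2_idx = 7
  bottom 3 bits -> offset = 1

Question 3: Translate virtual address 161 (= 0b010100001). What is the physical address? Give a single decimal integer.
vaddr = 161 = 0b010100001
Split: l1_idx=2, l2_idx=4, offset=1
L1[2] = 1
L2[1][4] = 35
paddr = 35 * 8 + 1 = 281

Answer: 281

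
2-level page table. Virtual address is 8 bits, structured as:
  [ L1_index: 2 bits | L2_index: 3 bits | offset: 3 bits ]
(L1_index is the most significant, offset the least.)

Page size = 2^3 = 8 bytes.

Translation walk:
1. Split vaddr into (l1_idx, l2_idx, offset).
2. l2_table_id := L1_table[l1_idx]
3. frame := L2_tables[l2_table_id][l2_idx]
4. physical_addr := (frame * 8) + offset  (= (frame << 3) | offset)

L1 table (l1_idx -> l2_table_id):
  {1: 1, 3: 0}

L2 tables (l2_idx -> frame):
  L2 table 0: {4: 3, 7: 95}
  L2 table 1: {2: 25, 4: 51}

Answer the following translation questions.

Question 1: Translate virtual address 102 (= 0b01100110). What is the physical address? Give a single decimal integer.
Answer: 414

Derivation:
vaddr = 102 = 0b01100110
Split: l1_idx=1, l2_idx=4, offset=6
L1[1] = 1
L2[1][4] = 51
paddr = 51 * 8 + 6 = 414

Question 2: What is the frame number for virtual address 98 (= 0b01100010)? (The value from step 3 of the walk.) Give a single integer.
vaddr = 98: l1_idx=1, l2_idx=4
L1[1] = 1; L2[1][4] = 51

Answer: 51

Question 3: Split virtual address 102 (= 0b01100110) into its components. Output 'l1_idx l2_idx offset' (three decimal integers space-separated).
vaddr = 102 = 0b01100110
  top 2 bits -> l1_idx = 1
  next 3 bits -> l2_idx = 4
  bottom 3 bits -> offset = 6

Answer: 1 4 6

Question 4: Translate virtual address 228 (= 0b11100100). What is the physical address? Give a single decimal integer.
Answer: 28

Derivation:
vaddr = 228 = 0b11100100
Split: l1_idx=3, l2_idx=4, offset=4
L1[3] = 0
L2[0][4] = 3
paddr = 3 * 8 + 4 = 28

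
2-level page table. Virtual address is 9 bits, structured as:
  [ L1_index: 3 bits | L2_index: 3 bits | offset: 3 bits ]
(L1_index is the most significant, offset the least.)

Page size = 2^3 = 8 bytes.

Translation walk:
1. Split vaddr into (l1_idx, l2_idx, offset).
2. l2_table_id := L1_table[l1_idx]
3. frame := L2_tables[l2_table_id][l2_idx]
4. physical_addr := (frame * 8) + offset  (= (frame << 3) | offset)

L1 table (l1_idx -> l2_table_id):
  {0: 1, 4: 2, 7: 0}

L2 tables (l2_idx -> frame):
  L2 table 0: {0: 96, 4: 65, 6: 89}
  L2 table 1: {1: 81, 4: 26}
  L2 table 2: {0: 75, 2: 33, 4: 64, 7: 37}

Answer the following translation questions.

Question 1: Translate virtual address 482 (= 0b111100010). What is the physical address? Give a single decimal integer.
vaddr = 482 = 0b111100010
Split: l1_idx=7, l2_idx=4, offset=2
L1[7] = 0
L2[0][4] = 65
paddr = 65 * 8 + 2 = 522

Answer: 522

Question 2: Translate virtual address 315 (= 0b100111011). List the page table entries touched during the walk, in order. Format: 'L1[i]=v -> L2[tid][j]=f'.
Answer: L1[4]=2 -> L2[2][7]=37

Derivation:
vaddr = 315 = 0b100111011
Split: l1_idx=4, l2_idx=7, offset=3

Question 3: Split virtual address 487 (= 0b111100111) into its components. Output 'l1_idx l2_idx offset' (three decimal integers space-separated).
vaddr = 487 = 0b111100111
  top 3 bits -> l1_idx = 7
  next 3 bits -> l2_idx = 4
  bottom 3 bits -> offset = 7

Answer: 7 4 7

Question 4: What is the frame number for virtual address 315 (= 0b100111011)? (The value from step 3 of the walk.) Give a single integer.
vaddr = 315: l1_idx=4, l2_idx=7
L1[4] = 2; L2[2][7] = 37

Answer: 37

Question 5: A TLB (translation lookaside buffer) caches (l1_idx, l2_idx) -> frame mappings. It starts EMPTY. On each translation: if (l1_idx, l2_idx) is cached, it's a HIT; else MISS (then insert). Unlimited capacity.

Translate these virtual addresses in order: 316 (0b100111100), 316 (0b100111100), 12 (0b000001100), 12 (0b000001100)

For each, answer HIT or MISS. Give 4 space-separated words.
vaddr=316: (4,7) not in TLB -> MISS, insert
vaddr=316: (4,7) in TLB -> HIT
vaddr=12: (0,1) not in TLB -> MISS, insert
vaddr=12: (0,1) in TLB -> HIT

Answer: MISS HIT MISS HIT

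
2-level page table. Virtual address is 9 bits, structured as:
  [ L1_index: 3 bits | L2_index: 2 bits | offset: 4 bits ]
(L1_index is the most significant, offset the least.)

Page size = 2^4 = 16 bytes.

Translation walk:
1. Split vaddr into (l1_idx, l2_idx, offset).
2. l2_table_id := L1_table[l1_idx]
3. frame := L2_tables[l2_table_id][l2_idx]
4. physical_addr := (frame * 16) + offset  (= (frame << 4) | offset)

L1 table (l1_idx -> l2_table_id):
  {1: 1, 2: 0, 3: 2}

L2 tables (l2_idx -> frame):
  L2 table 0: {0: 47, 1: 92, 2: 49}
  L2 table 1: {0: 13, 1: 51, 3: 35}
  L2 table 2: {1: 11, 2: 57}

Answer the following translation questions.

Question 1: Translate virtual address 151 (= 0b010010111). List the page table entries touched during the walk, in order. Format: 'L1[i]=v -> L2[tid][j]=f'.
vaddr = 151 = 0b010010111
Split: l1_idx=2, l2_idx=1, offset=7

Answer: L1[2]=0 -> L2[0][1]=92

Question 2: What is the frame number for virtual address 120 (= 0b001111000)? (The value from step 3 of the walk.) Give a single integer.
vaddr = 120: l1_idx=1, l2_idx=3
L1[1] = 1; L2[1][3] = 35

Answer: 35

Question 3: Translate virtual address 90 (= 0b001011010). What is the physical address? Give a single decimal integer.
Answer: 826

Derivation:
vaddr = 90 = 0b001011010
Split: l1_idx=1, l2_idx=1, offset=10
L1[1] = 1
L2[1][1] = 51
paddr = 51 * 16 + 10 = 826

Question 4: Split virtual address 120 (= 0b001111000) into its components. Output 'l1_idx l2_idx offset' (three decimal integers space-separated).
vaddr = 120 = 0b001111000
  top 3 bits -> l1_idx = 1
  next 2 bits -> l2_idx = 3
  bottom 4 bits -> offset = 8

Answer: 1 3 8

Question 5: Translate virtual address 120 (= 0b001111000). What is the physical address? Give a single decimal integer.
Answer: 568

Derivation:
vaddr = 120 = 0b001111000
Split: l1_idx=1, l2_idx=3, offset=8
L1[1] = 1
L2[1][3] = 35
paddr = 35 * 16 + 8 = 568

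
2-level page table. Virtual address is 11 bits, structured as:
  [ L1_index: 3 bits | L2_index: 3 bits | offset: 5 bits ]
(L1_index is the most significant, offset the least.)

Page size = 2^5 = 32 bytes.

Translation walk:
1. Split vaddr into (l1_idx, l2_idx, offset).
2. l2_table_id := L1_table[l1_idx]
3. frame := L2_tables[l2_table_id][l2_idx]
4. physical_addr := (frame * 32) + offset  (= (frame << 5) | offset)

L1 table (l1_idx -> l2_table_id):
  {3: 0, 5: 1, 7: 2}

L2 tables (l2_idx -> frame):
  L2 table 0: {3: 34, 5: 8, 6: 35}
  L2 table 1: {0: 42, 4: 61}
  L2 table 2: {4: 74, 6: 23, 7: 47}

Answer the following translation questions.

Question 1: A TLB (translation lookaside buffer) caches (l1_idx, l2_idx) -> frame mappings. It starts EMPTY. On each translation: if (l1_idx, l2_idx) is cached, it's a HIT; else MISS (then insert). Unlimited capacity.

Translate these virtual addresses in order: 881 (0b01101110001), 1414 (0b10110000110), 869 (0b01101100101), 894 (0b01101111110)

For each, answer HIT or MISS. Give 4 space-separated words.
vaddr=881: (3,3) not in TLB -> MISS, insert
vaddr=1414: (5,4) not in TLB -> MISS, insert
vaddr=869: (3,3) in TLB -> HIT
vaddr=894: (3,3) in TLB -> HIT

Answer: MISS MISS HIT HIT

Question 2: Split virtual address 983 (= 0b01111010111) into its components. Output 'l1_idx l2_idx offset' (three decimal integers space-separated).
Answer: 3 6 23

Derivation:
vaddr = 983 = 0b01111010111
  top 3 bits -> l1_idx = 3
  next 3 bits -> l2_idx = 6
  bottom 5 bits -> offset = 23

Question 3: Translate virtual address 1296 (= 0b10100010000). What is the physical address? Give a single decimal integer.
vaddr = 1296 = 0b10100010000
Split: l1_idx=5, l2_idx=0, offset=16
L1[5] = 1
L2[1][0] = 42
paddr = 42 * 32 + 16 = 1360

Answer: 1360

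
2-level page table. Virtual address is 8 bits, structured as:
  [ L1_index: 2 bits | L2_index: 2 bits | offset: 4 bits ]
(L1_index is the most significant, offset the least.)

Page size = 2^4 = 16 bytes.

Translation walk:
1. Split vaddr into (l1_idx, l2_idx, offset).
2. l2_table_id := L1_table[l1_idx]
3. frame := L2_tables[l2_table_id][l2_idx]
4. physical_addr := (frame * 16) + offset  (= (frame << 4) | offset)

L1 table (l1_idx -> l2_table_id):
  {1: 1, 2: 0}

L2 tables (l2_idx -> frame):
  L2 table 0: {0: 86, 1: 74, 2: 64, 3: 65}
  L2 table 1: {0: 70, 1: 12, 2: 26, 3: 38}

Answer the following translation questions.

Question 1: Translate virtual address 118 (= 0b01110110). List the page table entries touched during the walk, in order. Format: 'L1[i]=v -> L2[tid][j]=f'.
vaddr = 118 = 0b01110110
Split: l1_idx=1, l2_idx=3, offset=6

Answer: L1[1]=1 -> L2[1][3]=38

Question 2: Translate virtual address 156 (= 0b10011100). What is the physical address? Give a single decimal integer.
Answer: 1196

Derivation:
vaddr = 156 = 0b10011100
Split: l1_idx=2, l2_idx=1, offset=12
L1[2] = 0
L2[0][1] = 74
paddr = 74 * 16 + 12 = 1196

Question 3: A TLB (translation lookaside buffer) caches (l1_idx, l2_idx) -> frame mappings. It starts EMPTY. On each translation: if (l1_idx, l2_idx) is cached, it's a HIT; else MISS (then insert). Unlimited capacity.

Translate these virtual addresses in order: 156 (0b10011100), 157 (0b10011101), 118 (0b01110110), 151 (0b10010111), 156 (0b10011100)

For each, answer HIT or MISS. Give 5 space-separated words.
vaddr=156: (2,1) not in TLB -> MISS, insert
vaddr=157: (2,1) in TLB -> HIT
vaddr=118: (1,3) not in TLB -> MISS, insert
vaddr=151: (2,1) in TLB -> HIT
vaddr=156: (2,1) in TLB -> HIT

Answer: MISS HIT MISS HIT HIT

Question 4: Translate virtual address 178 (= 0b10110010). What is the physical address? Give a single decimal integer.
vaddr = 178 = 0b10110010
Split: l1_idx=2, l2_idx=3, offset=2
L1[2] = 0
L2[0][3] = 65
paddr = 65 * 16 + 2 = 1042

Answer: 1042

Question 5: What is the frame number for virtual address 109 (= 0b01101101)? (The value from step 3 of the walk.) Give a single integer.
Answer: 26

Derivation:
vaddr = 109: l1_idx=1, l2_idx=2
L1[1] = 1; L2[1][2] = 26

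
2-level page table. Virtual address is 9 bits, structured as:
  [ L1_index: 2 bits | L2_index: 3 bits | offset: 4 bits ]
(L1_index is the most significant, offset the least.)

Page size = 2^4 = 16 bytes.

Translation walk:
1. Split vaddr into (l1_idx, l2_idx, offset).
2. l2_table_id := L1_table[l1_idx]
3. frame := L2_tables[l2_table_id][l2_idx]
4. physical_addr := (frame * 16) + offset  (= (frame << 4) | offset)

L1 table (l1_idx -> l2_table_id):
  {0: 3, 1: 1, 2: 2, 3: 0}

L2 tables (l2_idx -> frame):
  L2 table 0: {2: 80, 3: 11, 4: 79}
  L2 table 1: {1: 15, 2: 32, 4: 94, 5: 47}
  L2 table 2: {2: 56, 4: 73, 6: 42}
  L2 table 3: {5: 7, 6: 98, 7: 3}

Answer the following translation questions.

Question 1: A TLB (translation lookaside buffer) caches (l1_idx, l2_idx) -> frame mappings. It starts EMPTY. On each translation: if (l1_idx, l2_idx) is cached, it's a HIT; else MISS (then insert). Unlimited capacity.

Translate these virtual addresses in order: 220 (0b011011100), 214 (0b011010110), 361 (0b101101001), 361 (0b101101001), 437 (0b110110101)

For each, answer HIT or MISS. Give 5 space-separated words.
Answer: MISS HIT MISS HIT MISS

Derivation:
vaddr=220: (1,5) not in TLB -> MISS, insert
vaddr=214: (1,5) in TLB -> HIT
vaddr=361: (2,6) not in TLB -> MISS, insert
vaddr=361: (2,6) in TLB -> HIT
vaddr=437: (3,3) not in TLB -> MISS, insert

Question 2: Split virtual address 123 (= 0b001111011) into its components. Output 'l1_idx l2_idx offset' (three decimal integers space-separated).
Answer: 0 7 11

Derivation:
vaddr = 123 = 0b001111011
  top 2 bits -> l1_idx = 0
  next 3 bits -> l2_idx = 7
  bottom 4 bits -> offset = 11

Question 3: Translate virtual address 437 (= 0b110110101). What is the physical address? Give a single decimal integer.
vaddr = 437 = 0b110110101
Split: l1_idx=3, l2_idx=3, offset=5
L1[3] = 0
L2[0][3] = 11
paddr = 11 * 16 + 5 = 181

Answer: 181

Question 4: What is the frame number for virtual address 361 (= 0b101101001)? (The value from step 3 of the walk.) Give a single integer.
vaddr = 361: l1_idx=2, l2_idx=6
L1[2] = 2; L2[2][6] = 42

Answer: 42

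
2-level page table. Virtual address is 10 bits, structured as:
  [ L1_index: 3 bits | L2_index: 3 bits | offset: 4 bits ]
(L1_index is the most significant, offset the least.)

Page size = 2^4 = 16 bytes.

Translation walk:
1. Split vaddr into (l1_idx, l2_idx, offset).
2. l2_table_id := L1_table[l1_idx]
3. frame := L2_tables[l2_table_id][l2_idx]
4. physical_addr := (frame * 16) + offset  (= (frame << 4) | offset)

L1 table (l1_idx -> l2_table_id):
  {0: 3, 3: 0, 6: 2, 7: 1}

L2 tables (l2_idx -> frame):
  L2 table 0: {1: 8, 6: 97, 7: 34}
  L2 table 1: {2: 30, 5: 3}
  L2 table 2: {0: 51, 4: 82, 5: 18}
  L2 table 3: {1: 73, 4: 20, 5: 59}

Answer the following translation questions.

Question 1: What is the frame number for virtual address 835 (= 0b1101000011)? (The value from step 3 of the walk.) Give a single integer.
Answer: 82

Derivation:
vaddr = 835: l1_idx=6, l2_idx=4
L1[6] = 2; L2[2][4] = 82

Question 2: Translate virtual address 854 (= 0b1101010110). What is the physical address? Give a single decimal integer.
vaddr = 854 = 0b1101010110
Split: l1_idx=6, l2_idx=5, offset=6
L1[6] = 2
L2[2][5] = 18
paddr = 18 * 16 + 6 = 294

Answer: 294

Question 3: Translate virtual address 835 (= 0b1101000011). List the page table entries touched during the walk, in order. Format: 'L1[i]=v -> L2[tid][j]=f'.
Answer: L1[6]=2 -> L2[2][4]=82

Derivation:
vaddr = 835 = 0b1101000011
Split: l1_idx=6, l2_idx=4, offset=3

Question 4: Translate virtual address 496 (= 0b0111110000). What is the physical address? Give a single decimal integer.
Answer: 544

Derivation:
vaddr = 496 = 0b0111110000
Split: l1_idx=3, l2_idx=7, offset=0
L1[3] = 0
L2[0][7] = 34
paddr = 34 * 16 + 0 = 544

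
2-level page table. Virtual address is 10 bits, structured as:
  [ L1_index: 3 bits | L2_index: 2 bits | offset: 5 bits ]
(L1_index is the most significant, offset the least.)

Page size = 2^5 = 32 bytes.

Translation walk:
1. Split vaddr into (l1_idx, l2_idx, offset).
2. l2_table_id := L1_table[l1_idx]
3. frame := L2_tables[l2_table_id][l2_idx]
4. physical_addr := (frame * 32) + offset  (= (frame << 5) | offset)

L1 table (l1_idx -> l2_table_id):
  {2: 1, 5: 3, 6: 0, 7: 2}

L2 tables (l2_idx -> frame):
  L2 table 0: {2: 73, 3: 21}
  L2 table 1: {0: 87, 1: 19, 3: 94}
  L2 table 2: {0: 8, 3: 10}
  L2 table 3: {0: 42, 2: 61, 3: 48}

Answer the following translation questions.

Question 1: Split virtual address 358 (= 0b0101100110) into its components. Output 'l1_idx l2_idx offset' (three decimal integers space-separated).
vaddr = 358 = 0b0101100110
  top 3 bits -> l1_idx = 2
  next 2 bits -> l2_idx = 3
  bottom 5 bits -> offset = 6

Answer: 2 3 6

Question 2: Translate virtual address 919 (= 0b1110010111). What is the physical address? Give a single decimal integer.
Answer: 279

Derivation:
vaddr = 919 = 0b1110010111
Split: l1_idx=7, l2_idx=0, offset=23
L1[7] = 2
L2[2][0] = 8
paddr = 8 * 32 + 23 = 279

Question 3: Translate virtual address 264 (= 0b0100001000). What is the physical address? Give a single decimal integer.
Answer: 2792

Derivation:
vaddr = 264 = 0b0100001000
Split: l1_idx=2, l2_idx=0, offset=8
L1[2] = 1
L2[1][0] = 87
paddr = 87 * 32 + 8 = 2792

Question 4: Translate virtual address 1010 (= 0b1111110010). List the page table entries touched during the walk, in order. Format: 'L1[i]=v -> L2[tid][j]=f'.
Answer: L1[7]=2 -> L2[2][3]=10

Derivation:
vaddr = 1010 = 0b1111110010
Split: l1_idx=7, l2_idx=3, offset=18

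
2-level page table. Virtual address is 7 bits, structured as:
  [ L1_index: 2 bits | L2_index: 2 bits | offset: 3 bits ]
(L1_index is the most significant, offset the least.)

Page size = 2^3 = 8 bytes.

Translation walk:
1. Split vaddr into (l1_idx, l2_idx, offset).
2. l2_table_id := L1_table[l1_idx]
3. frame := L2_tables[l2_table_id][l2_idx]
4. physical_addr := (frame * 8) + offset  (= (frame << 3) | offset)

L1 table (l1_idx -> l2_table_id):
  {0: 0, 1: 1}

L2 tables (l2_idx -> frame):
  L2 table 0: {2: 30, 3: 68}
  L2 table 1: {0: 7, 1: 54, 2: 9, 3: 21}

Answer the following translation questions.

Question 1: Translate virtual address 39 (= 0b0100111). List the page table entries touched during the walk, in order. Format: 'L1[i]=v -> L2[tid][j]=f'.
vaddr = 39 = 0b0100111
Split: l1_idx=1, l2_idx=0, offset=7

Answer: L1[1]=1 -> L2[1][0]=7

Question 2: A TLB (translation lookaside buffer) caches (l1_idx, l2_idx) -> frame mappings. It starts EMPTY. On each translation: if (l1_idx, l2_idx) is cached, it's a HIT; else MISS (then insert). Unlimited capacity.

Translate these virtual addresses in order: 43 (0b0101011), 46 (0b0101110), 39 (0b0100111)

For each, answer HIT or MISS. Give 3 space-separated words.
vaddr=43: (1,1) not in TLB -> MISS, insert
vaddr=46: (1,1) in TLB -> HIT
vaddr=39: (1,0) not in TLB -> MISS, insert

Answer: MISS HIT MISS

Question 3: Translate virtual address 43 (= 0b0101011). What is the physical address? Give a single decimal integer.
vaddr = 43 = 0b0101011
Split: l1_idx=1, l2_idx=1, offset=3
L1[1] = 1
L2[1][1] = 54
paddr = 54 * 8 + 3 = 435

Answer: 435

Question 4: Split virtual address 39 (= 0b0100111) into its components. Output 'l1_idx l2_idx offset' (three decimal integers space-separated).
Answer: 1 0 7

Derivation:
vaddr = 39 = 0b0100111
  top 2 bits -> l1_idx = 1
  next 2 bits -> l2_idx = 0
  bottom 3 bits -> offset = 7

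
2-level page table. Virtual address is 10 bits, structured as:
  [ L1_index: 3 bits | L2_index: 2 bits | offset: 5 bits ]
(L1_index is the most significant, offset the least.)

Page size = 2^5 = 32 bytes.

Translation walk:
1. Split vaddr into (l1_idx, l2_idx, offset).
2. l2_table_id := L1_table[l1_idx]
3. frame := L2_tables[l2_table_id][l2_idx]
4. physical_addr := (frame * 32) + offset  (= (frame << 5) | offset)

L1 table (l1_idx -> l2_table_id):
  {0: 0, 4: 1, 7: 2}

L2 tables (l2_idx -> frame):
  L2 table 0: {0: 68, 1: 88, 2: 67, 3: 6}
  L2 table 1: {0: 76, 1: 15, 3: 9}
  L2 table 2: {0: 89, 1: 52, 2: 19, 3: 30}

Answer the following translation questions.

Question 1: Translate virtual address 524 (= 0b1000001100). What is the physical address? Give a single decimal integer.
Answer: 2444

Derivation:
vaddr = 524 = 0b1000001100
Split: l1_idx=4, l2_idx=0, offset=12
L1[4] = 1
L2[1][0] = 76
paddr = 76 * 32 + 12 = 2444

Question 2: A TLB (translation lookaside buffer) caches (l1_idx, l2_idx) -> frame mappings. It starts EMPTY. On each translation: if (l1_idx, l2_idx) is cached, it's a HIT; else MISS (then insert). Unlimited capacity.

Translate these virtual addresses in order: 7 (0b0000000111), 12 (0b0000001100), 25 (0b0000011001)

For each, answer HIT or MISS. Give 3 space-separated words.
Answer: MISS HIT HIT

Derivation:
vaddr=7: (0,0) not in TLB -> MISS, insert
vaddr=12: (0,0) in TLB -> HIT
vaddr=25: (0,0) in TLB -> HIT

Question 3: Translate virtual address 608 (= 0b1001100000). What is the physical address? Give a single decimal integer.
vaddr = 608 = 0b1001100000
Split: l1_idx=4, l2_idx=3, offset=0
L1[4] = 1
L2[1][3] = 9
paddr = 9 * 32 + 0 = 288

Answer: 288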